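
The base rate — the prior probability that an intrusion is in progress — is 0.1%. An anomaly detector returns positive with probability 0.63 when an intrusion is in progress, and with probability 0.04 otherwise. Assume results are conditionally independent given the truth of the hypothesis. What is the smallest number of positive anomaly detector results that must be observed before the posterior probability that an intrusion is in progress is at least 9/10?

Prior odds = 0.001/0.999 = 1/999.
Likelihood ratio of a positive result = 0.63/0.04 = 15.75.
Target posterior odds = 0.9/0.1 = 9.
Require 15.75ⁿ ≥ 9 ÷ (1/999) = 8991.
15.75³ = 3906.984375 falls short of 8991 but 15.75⁴ = 15752961/256 reaches it, so n = 4.

4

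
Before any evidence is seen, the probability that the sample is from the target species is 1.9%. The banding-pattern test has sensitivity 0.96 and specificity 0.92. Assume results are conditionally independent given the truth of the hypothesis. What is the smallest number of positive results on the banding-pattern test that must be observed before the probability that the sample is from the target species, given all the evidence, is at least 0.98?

4

Prior odds = 0.019/0.981 = 19/981.
False-positive rate = 1 − 0.92 = 0.08; likelihood ratio of a positive = 0.96/0.08 = 12.
Target odds: 0.98 ÷ 0.02 = 49.
Require 12ⁿ ≥ 49 ÷ (19/981) = 48069/19.
12³ = 1728 falls short of 48069/19 but 12⁴ = 20736 reaches it, so n = 4.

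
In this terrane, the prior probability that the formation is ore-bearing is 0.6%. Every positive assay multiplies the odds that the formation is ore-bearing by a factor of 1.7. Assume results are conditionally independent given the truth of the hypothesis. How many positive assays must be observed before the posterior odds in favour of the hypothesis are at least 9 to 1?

Prior odds = 0.006/0.994 = 3/497.
Likelihood ratio per positive assay = 1.7.
Target odds = 9.
Need (3/497) × 1.7ⁿ ≥ 9, i.e. 1.7ⁿ ≥ 1491.
1.7¹³ ≈990.458 falls short of 1491 but 1.7¹⁴ ≈1683.78 reaches it, so n = 14.

14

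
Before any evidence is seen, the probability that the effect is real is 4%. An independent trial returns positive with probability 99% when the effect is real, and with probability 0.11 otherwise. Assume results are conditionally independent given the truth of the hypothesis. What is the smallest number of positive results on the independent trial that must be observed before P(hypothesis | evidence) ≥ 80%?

3

Prior odds: 0.04 ÷ 0.96 = 1/24.
Likelihood ratio of a positive result = 0.99/0.11 = 9.
Target odds: 0.8 ÷ 0.2 = 4.
Need (1/24) × 9ⁿ ≥ 4, i.e. 9ⁿ ≥ 96.
9² = 81 falls short of 96 but 9³ = 729 reaches it, so n = 3.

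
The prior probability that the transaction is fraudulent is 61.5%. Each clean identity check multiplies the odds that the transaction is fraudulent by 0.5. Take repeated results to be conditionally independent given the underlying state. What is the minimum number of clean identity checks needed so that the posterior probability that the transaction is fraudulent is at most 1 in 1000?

11

Prior odds = 0.615/0.385 = 123/77.
Likelihood ratio per clean identity check = 0.5.
Target odds: 0.001 ÷ 0.999 = 1/999.
Require 0.5ⁿ ≤ 1/999 ÷ (123/77) = 77/122877.
0.5¹⁰ = 1/1024 is still above 77/122877 but 0.5¹¹ = 1/2048 is at or below it, so n = 11.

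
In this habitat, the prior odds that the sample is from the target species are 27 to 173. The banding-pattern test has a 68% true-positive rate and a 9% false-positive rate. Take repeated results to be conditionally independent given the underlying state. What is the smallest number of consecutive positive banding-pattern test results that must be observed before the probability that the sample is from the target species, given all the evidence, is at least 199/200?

Prior odds = 27/173.
Likelihood ratio of a positive result = 0.68/0.09 = 68/9.
Target odds: 0.995 ÷ 0.005 = 199.
Need (27/173) × (68/9)ⁿ ≥ 199, i.e. (68/9)ⁿ ≥ 34427/27.
(68/9)³ = 314432/729 falls short of 34427/27 but (68/9)⁴ = 21381376/6561 reaches it, so n = 4.

4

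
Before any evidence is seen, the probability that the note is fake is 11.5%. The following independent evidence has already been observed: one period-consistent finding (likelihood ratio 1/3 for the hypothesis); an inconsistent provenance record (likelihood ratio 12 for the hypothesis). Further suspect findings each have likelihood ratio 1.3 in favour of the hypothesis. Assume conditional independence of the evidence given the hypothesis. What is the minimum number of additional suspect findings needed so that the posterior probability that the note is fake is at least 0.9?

11

Prior odds = 0.115/0.885 = 23/177.
Combined Bayes factor of the evidence already in hand = (1/3) × 12 = 4.
Odds after that evidence = (23/177) × 4 = 92/177.
Target odds = 0.9/0.1 = 9.
Need 1.3ⁿ ≥ 9 ÷ (92/177) = 1593/92.
1.3¹⁰ ≈13.7858 falls short of 1593/92 but 1.3¹¹ ≈17.9216 reaches it, so n = 11.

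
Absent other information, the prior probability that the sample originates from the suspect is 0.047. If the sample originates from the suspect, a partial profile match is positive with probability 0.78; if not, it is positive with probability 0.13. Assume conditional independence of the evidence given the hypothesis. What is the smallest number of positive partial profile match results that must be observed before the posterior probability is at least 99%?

5

Prior odds = 0.047/0.953 = 47/953.
Likelihood ratio of a positive = 0.78/0.13 = 6.
Target odds: 0.99 ÷ 0.01 = 99.
Need (47/953) × 6ⁿ ≥ 99, i.e. 6ⁿ ≥ 94347/47.
6⁴ = 1296 falls short of 94347/47 but 6⁵ = 7776 reaches it, so n = 5.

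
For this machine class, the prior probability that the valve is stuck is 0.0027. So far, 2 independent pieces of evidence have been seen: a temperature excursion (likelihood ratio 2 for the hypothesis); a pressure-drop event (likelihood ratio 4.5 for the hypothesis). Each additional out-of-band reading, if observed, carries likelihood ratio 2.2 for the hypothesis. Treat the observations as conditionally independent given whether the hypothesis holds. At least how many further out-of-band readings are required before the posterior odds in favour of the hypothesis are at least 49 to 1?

10

Prior odds = 0.0027/0.9973 = 27/9973.
Combined Bayes factor of the evidence already in hand = 2 × 4.5 = 9.
Odds after that evidence = (27/9973) × 9 = 243/9973.
Target odds = 49.
Need 2.2ⁿ ≥ 49 ÷ (243/9973) = 488677/243.
2.2⁹ ≈1207.27 falls short of 488677/243 but 2.2¹⁰ ≈2655.99 reaches it, so n = 10.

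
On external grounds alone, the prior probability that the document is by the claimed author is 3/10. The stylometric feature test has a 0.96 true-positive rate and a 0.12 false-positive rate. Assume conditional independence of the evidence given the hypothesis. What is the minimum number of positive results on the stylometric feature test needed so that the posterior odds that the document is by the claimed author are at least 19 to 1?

2

Prior odds = 0.3/0.7 = 3/7.
Likelihood ratio of a positive result = 0.96/0.12 = 8.
Target odds = 19.
Require 8ⁿ ≥ 19 ÷ (3/7) = 133/3.
8¹ = 8 falls short of 133/3 but 8² = 64 reaches it, so n = 2.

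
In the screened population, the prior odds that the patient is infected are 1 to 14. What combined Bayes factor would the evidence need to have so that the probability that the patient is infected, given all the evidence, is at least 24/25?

336

Prior odds = 1/14.
Target odds = 0.96/0.04 = 24.
Required Bayes factor = 24 ÷ (1/14) = 336.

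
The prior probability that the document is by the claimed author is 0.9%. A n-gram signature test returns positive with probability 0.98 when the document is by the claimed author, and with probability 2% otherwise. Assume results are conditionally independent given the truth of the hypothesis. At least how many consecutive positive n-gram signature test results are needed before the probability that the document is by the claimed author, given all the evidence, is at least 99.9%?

3

Prior odds: 0.009 ÷ 0.991 = 9/991.
Likelihood ratio of a positive result = 0.98/0.02 = 49.
Target posterior odds = 0.999/0.001 = 999.
Require 49ⁿ ≥ 999 ÷ (9/991) = 110001.
49² = 2401 falls short of 110001 but 49³ = 117649 reaches it, so n = 3.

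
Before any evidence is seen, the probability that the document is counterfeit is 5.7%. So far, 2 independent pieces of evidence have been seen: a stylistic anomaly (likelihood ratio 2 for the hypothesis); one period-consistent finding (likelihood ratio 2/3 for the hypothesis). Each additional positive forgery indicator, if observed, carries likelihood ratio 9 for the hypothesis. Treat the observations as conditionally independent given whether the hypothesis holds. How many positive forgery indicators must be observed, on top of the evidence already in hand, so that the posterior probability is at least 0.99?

4

Prior odds = 0.057/0.943 = 57/943.
Combined Bayes factor of the evidence already in hand = 2 × (2/3) = 4/3.
Odds after that evidence = (57/943) × 4/3 = 76/943.
Target odds = 0.99/0.01 = 99.
Need 9ⁿ ≥ 99 ÷ (76/943) = 93357/76.
9³ = 729 falls short of 93357/76 but 9⁴ = 6561 reaches it, so n = 4.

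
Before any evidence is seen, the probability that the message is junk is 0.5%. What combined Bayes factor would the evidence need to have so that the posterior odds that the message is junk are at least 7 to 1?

1393

Prior odds = 0.005/0.995 = 1/199.
Target odds = 7.
Required Bayes factor = 7 ÷ (1/199) = 1393.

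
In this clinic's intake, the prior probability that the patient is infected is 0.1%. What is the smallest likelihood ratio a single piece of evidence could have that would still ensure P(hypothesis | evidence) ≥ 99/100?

Prior odds = 0.001/0.999 = 1/999.
Target odds = 0.99/0.01 = 99.
Required Bayes factor = 99 ÷ (1/999) = 98901.

98901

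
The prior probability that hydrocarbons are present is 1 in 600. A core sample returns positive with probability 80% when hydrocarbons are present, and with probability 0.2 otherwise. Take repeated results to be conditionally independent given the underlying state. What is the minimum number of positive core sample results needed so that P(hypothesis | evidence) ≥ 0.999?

Prior odds: (1/600) ÷ (599/600) = 1/599.
Likelihood ratio of a positive result = 0.8/0.2 = 4.
Target odds: 0.999 ÷ 0.001 = 999.
Require 4ⁿ ≥ 999 ÷ (1/599) = 598401.
4⁹ = 262144 falls short of 598401 but 4¹⁰ = 1048576 reaches it, so n = 10.

10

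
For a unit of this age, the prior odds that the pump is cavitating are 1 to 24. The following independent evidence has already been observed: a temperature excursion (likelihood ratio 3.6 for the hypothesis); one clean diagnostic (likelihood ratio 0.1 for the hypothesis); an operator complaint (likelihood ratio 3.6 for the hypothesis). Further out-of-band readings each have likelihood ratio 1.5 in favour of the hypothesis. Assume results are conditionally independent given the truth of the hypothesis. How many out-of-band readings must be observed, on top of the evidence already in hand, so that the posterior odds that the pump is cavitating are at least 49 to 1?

Prior odds = 1/24.
Combined Bayes factor of the evidence already in hand = 3.6 × 0.1 × 3.6 = 1.296.
Odds after that evidence = (1/24) × 1.296 = 0.054.
Target odds = 49.
Need 1.5ⁿ ≥ 49 ÷ 0.054 = 24500/27.
1.5¹⁶ = 43046721/65536 falls short of 24500/27 but 1.5¹⁷ = 129140163/131072 reaches it, so n = 17.

17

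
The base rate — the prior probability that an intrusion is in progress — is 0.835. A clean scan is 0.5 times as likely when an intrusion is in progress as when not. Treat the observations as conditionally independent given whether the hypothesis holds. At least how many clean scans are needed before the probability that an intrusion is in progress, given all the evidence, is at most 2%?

Prior odds = 0.835/0.165 = 167/33.
Likelihood ratio per clean scan = 0.5.
Target odds: 0.02 ÷ 0.98 = 1/49.
Require 0.5ⁿ ≤ 1/49 ÷ (167/33) = 33/8183.
0.5⁷ = 0.0078125 is still above 33/8183 but 0.5⁸ = 0.00390625 is at or below it, so n = 8.

8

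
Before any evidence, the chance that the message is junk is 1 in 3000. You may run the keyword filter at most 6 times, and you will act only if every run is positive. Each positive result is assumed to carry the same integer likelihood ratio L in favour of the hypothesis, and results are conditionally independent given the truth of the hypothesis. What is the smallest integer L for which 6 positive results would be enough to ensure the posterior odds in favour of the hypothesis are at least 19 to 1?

7

Prior odds = (1/3000)/(2999/3000) = 1/2999.
Target odds = 19.
Need L⁶ ≥ 19 ÷ (1/2999) = 56981.
6⁶ = 46656 < 56981 ≤ 117649 = 7⁶, so L = 7.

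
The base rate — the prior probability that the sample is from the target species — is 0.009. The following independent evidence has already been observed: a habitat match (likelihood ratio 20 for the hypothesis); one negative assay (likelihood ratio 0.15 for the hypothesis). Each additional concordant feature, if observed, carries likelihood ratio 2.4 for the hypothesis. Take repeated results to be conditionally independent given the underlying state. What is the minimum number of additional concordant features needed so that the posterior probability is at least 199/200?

11

Prior odds = 0.009/0.991 = 9/991.
Combined Bayes factor of the evidence already in hand = 20 × 0.15 = 3.
Odds after that evidence = (9/991) × 3 = 27/991.
Target odds = 0.995/0.005 = 199.
Need 2.4ⁿ ≥ 199 ÷ (27/991) = 197209/27.
2.4¹⁰ ≈6340.34 falls short of 197209/27 but 2.4¹¹ ≈15216.8 reaches it, so n = 11.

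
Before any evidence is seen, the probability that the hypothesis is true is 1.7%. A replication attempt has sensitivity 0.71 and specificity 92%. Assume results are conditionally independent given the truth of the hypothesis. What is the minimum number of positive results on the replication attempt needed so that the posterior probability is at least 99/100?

4

Prior odds: 0.017 ÷ 0.983 = 17/983.
False-positive rate = 1 − 0.92 = 0.08; likelihood ratio of a positive = 0.71/0.08 = 8.875.
Target posterior odds = 0.99/0.01 = 99.
Need (17/983) × 8.875ⁿ ≥ 99, i.e. 8.875ⁿ ≥ 97317/17.
8.875³ = 357911/512 falls short of 97317/17 but 8.875⁴ = 25411681/4096 reaches it, so n = 4.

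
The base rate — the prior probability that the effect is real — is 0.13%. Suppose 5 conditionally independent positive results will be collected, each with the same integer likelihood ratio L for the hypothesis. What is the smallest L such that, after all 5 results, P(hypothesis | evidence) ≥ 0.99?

10

Prior odds = 0.0013/0.9987 = 13/9987.
Target odds = 0.99/0.01 = 99.
Need L⁵ ≥ 99 ÷ (13/9987) = 988713/13.
9⁵ = 59049 < 988713/13 ≤ 100000 = 10⁵, so L = 10.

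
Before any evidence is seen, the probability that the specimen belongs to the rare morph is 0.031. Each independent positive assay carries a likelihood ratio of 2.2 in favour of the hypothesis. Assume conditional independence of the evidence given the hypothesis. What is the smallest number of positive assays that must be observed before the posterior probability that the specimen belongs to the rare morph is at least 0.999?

Prior odds = 0.031/0.969 = 31/969.
Likelihood ratio per positive assay = 2.2.
Target odds: 0.999 ÷ 0.001 = 999.
Require 2.2ⁿ ≥ 999 ÷ (31/969) = 968031/31.
2.2¹³ ≈28281 falls short of 968031/31 but 2.2¹⁴ ≈62218.2 reaches it, so n = 14.

14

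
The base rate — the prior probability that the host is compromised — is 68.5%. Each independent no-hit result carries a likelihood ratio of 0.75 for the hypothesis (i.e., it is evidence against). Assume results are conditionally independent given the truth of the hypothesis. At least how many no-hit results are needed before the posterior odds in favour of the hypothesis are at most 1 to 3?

Prior odds = 0.685/0.315 = 137/63.
Likelihood ratio per no-hit result = 0.75.
Target odds = 1/3.
Need (137/63) × 0.75ⁿ ≤ 1/3, i.e. 0.75ⁿ ≤ 21/137.
0.75⁶ = 729/4096 is still above 21/137 but 0.75⁷ = 2187/16384 is at or below it, so n = 7.

7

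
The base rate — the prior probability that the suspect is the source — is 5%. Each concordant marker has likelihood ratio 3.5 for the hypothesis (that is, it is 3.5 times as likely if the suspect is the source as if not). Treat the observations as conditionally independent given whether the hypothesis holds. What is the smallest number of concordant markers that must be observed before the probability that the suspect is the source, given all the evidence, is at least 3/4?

4

Prior odds = 0.05/0.95 = 1/19.
Likelihood ratio per concordant marker = 3.5.
Target odds: 0.75 ÷ 0.25 = 3.
Need (1/19) × 3.5ⁿ ≥ 3, i.e. 3.5ⁿ ≥ 57.
3.5³ = 42.875 falls short of 57 but 3.5⁴ = 150.0625 reaches it, so n = 4.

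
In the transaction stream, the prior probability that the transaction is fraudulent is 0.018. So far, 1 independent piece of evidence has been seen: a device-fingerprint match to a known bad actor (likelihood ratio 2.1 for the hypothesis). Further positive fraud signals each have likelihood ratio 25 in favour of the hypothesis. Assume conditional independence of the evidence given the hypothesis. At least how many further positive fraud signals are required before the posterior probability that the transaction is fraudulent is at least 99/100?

Prior odds = 0.018/0.982 = 9/491.
Bayes factor of the evidence already in hand = 2.1.
Odds after that evidence = (9/491) × 2.1 = 189/4910.
Target odds = 0.99/0.01 = 99.
Need 25ⁿ ≥ 99 ÷ (189/4910) = 54010/21.
25² = 625 falls short of 54010/21 but 25³ = 15625 reaches it, so n = 3.

3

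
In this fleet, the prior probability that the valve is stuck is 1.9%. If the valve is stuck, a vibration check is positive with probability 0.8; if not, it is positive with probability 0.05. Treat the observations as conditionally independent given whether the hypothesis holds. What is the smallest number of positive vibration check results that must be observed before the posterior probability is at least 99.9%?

4

Prior odds: 0.019 ÷ 0.981 = 19/981.
Likelihood ratio of a positive = 0.8/0.05 = 16.
Target posterior odds = 0.999/0.001 = 999.
Require 16ⁿ ≥ 999 ÷ (19/981) = 980019/19.
16³ = 4096 falls short of 980019/19 but 16⁴ = 65536 reaches it, so n = 4.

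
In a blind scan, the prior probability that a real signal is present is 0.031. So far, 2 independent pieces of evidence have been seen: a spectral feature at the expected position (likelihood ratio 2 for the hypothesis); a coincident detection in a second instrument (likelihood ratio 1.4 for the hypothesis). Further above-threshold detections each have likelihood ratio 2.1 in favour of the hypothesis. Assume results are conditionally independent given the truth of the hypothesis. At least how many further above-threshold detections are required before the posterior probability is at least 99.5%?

Prior odds = 0.031/0.969 = 31/969.
Combined Bayes factor of the evidence already in hand = 2 × 1.4 = 2.8.
Odds after that evidence = (31/969) × 2.8 = 434/4845.
Target odds = 0.995/0.005 = 199.
Need 2.1ⁿ ≥ 199 ÷ (434/4845) = 964155/434.
2.1¹⁰ ≈1667.99 falls short of 964155/434 but 2.1¹¹ ≈3502.78 reaches it, so n = 11.

11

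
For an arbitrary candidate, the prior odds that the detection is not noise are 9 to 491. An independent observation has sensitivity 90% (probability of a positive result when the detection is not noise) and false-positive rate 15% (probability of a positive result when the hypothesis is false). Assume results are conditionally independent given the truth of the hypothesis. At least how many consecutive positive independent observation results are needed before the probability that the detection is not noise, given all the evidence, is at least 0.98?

5

Prior odds = 9/491.
Likelihood ratio of a positive result = 0.9/0.15 = 6.
Target odds: 0.98 ÷ 0.02 = 49.
Need (9/491) × 6ⁿ ≥ 49, i.e. 6ⁿ ≥ 24059/9.
6⁴ = 1296 falls short of 24059/9 but 6⁵ = 7776 reaches it, so n = 5.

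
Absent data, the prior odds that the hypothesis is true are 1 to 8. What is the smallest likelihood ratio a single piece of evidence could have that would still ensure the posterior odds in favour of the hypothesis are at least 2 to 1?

Prior odds = 0.125.
Target odds = 2.
Required Bayes factor = 2 ÷ 0.125 = 16.

16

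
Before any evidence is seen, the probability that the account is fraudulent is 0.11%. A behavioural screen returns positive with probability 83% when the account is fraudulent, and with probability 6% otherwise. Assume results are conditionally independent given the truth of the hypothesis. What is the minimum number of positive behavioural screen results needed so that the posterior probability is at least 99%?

Prior odds: 0.0011 ÷ 0.9989 = 11/9989.
Likelihood ratio of a positive result = 0.83/0.06 = 83/6.
Target posterior odds = 0.99/0.01 = 99.
Need (11/9989) × (83/6)ⁿ ≥ 99, i.e. (83/6)ⁿ ≥ 89901.
(83/6)⁴ = 47458321/1296 falls short of 89901 but (83/6)⁵ ≈506564 reaches it, so n = 5.

5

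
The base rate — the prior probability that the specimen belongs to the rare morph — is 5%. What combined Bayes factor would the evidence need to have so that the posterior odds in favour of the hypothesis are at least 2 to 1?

38

Prior odds = 0.05/0.95 = 1/19.
Target odds = 2.
Required Bayes factor = 2 ÷ (1/19) = 38.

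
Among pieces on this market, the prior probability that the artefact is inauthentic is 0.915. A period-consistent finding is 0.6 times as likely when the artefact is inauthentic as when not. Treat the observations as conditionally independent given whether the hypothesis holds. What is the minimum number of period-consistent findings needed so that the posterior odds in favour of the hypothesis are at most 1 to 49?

Prior odds = 0.915/0.085 = 183/17.
Likelihood ratio per period-consistent finding = 0.6.
Target odds = 1/49.
Need (183/17) × 0.6ⁿ ≤ 1/49, i.e. 0.6ⁿ ≤ 17/8967.
0.6¹² = 531441/244140625 is still above 17/8967 but 0.6¹³ ≈0.00130607 is at or below it, so n = 13.

13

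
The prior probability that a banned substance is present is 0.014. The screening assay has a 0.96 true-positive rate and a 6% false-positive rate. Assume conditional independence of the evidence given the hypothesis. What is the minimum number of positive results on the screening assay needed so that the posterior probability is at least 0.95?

3

Prior odds: 0.014 ÷ 0.986 = 7/493.
Likelihood ratio of a positive result = 0.96/0.06 = 16.
Target posterior odds = 0.95/0.05 = 19.
Need (7/493) × 16ⁿ ≥ 19, i.e. 16ⁿ ≥ 9367/7.
16² = 256 falls short of 9367/7 but 16³ = 4096 reaches it, so n = 3.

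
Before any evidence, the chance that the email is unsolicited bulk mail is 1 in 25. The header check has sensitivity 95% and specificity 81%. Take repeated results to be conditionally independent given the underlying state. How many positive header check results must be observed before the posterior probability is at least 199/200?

Prior odds: 0.04 ÷ 0.96 = 1/24.
False-positive rate = 1 − 0.81 = 0.19; likelihood ratio of a positive = 0.95/0.19 = 5.
Target odds: 0.995 ÷ 0.005 = 199.
Need (1/24) × 5ⁿ ≥ 199, i.e. 5ⁿ ≥ 4776.
5⁵ = 3125 falls short of 4776 but 5⁶ = 15625 reaches it, so n = 6.

6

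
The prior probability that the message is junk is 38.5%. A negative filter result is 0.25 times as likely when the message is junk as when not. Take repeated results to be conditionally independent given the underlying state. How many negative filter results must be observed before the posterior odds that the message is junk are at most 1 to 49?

3

Prior odds: 0.385 ÷ 0.615 = 77/123.
Likelihood ratio per negative filter result = 0.25.
Target odds = 1/49.
Need (77/123) × 0.25ⁿ ≤ 1/49, i.e. 0.25ⁿ ≤ 123/3773.
0.25² = 0.0625 is still above 123/3773 but 0.25³ = 0.015625 is at or below it, so n = 3.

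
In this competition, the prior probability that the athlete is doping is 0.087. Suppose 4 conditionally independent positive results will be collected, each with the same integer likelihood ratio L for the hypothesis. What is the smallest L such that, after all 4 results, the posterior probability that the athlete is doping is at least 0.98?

5

Prior odds = 0.087/0.913 = 87/913.
Target odds = 0.98/0.02 = 49.
Need L⁴ ≥ 49 ÷ (87/913) = 44737/87.
4⁴ = 256 < 44737/87 ≤ 625 = 5⁴, so L = 5.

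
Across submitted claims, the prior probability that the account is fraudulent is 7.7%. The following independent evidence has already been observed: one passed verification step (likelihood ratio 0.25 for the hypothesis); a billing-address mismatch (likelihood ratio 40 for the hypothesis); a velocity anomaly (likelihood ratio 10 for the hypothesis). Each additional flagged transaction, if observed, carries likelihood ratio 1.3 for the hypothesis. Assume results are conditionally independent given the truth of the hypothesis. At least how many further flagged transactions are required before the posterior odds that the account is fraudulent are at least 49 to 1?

7

Prior odds = 0.077/0.923 = 77/923.
Combined Bayes factor of the evidence already in hand = 0.25 × 40 × 10 = 100.
Odds after that evidence = (77/923) × 100 = 7700/923.
Target odds = 49.
Need 1.3ⁿ ≥ 49 ÷ (7700/923) = 6461/1100.
1.3⁶ = 4826809/1000000 falls short of 6461/1100 but 1.3⁷ = 62748517/10000000 reaches it, so n = 7.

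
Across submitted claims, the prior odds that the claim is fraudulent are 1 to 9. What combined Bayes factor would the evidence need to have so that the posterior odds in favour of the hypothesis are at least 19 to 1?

171

Prior odds = 1/9.
Target odds = 19.
Required Bayes factor = 19 ÷ (1/9) = 171.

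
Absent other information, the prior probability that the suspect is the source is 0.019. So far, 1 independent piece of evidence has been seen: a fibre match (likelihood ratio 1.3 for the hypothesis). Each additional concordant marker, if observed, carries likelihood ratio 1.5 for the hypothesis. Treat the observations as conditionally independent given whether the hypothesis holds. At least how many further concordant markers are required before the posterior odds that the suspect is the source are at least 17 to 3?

Prior odds = 0.019/0.981 = 19/981.
Bayes factor of the evidence already in hand = 1.3.
Odds after that evidence = (19/981) × 1.3 = 247/9810.
Target odds = 17/3.
Need 1.5ⁿ ≥ 17/3 ÷ (247/9810) = 55590/247.
1.5¹³ = 1594323/8192 falls short of 55590/247 but 1.5¹⁴ = 4782969/16384 reaches it, so n = 14.

14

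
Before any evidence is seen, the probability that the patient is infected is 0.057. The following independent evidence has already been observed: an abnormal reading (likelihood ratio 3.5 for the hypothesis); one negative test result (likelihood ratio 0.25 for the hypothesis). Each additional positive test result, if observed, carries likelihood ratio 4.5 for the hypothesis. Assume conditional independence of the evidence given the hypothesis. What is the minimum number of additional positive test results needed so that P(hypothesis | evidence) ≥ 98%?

Prior odds = 0.057/0.943 = 57/943.
Combined Bayes factor of the evidence already in hand = 3.5 × 0.25 = 0.875.
Odds after that evidence = (57/943) × 0.875 = 399/7544.
Target odds = 0.98/0.02 = 49.
Need 4.5ⁿ ≥ 49 ÷ (399/7544) = 52808/57.
4.5⁴ = 410.0625 falls short of 52808/57 but 4.5⁵ = 1845.28125 reaches it, so n = 5.

5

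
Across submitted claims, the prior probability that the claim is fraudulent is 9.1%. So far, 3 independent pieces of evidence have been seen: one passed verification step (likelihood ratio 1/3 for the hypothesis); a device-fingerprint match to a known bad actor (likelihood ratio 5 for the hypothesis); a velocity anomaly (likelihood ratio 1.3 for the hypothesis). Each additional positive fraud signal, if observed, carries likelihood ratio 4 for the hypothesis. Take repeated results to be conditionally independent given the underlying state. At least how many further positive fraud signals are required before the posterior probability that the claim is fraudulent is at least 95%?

Prior odds = 0.091/0.909 = 91/909.
Combined Bayes factor of the evidence already in hand = (1/3) × 5 × 1.3 = 13/6.
Odds after that evidence = (91/909) × 13/6 = 1183/5454.
Target odds = 0.95/0.05 = 19.
Need 4ⁿ ≥ 19 ÷ (1183/5454) = 103626/1183.
4³ = 64 falls short of 103626/1183 but 4⁴ = 256 reaches it, so n = 4.

4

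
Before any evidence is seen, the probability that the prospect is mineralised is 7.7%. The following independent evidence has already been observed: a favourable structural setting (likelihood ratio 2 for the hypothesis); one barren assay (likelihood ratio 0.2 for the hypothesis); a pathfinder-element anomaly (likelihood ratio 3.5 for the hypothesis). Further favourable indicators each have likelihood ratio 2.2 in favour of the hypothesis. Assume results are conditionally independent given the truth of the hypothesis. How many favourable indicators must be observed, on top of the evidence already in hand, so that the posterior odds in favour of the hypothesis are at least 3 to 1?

Prior odds = 0.077/0.923 = 77/923.
Combined Bayes factor of the evidence already in hand = 2 × 0.2 × 3.5 = 1.4.
Odds after that evidence = (77/923) × 1.4 = 539/4615.
Target odds = 3.
Need 2.2ⁿ ≥ 3 ÷ (539/4615) = 13845/539.
2.2⁴ = 23.4256 falls short of 13845/539 but 2.2⁵ = 51.53632 reaches it, so n = 5.

5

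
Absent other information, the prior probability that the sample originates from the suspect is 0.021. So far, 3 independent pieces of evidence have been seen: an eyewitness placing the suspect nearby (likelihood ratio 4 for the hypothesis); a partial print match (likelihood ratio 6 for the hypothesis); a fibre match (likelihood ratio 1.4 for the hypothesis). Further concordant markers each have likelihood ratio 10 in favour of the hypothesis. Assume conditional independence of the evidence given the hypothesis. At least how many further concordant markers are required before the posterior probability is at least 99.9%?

Prior odds = 0.021/0.979 = 21/979.
Combined Bayes factor of the evidence already in hand = 4 × 6 × 1.4 = 33.6.
Odds after that evidence = (21/979) × 33.6 = 3528/4895.
Target odds = 0.999/0.001 = 999.
Need 10ⁿ ≥ 999 ÷ (3528/4895) = 543345/392.
10³ = 1000 falls short of 543345/392 but 10⁴ = 10000 reaches it, so n = 4.

4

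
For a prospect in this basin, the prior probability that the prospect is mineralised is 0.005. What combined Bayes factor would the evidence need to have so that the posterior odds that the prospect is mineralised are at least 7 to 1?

Prior odds = 0.005/0.995 = 1/199.
Target odds = 7.
Required Bayes factor = 7 ÷ (1/199) = 1393.

1393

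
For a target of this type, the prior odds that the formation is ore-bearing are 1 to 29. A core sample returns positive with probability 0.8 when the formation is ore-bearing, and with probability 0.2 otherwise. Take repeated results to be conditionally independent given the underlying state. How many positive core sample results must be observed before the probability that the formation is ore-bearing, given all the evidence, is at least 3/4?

Prior odds = 1/29.
Likelihood ratio of a positive result = 0.8/0.2 = 4.
Target posterior odds = 0.75/0.25 = 3.
Require 4ⁿ ≥ 3 ÷ (1/29) = 87.
4³ = 64 falls short of 87 but 4⁴ = 256 reaches it, so n = 4.

4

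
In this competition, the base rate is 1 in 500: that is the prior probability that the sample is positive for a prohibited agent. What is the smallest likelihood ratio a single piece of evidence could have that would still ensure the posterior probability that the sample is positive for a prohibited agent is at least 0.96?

Prior odds = 0.002/0.998 = 1/499.
Target odds = 0.96/0.04 = 24.
Required Bayes factor = 24 ÷ (1/499) = 11976.

11976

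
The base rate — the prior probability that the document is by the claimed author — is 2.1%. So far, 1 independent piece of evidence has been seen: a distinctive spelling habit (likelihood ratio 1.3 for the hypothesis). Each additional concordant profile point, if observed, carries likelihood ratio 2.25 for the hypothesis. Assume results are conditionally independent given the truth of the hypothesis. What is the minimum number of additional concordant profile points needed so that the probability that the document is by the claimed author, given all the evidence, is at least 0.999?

13

Prior odds = 0.021/0.979 = 21/979.
Bayes factor of the evidence already in hand = 1.3.
Odds after that evidence = (21/979) × 1.3 = 273/9790.
Target odds = 0.999/0.001 = 999.
Need 2.25ⁿ ≥ 999 ÷ (273/9790) = 3260070/91.
2.25¹² ≈16834.1 falls short of 3260070/91 but 2.25¹³ ≈37876.8 reaches it, so n = 13.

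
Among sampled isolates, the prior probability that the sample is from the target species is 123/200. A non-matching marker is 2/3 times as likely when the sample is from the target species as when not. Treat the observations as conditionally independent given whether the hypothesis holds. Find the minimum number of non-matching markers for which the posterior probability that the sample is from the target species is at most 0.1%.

19

Prior odds = 0.615/0.385 = 123/77.
Likelihood ratio per non-matching marker = 2/3.
Target odds: 0.001 ÷ 0.999 = 1/999.
Need (123/77) × (2/3)ⁿ ≤ 1/999, i.e. (2/3)ⁿ ≤ 77/122877.
(2/3)¹⁸ = 262144/387420489 is still above 77/122877 but (2/3)¹⁹ ≈0.000451093 is at or below it, so n = 19.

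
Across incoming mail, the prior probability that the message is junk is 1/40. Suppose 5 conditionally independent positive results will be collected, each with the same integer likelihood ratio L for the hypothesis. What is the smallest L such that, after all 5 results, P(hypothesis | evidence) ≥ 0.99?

6

Prior odds = 0.025/0.975 = 1/39.
Target odds = 0.99/0.01 = 99.
Need L⁵ ≥ 99 ÷ (1/39) = 3861.
5⁵ = 3125 < 3861 ≤ 7776 = 6⁵, so L = 6.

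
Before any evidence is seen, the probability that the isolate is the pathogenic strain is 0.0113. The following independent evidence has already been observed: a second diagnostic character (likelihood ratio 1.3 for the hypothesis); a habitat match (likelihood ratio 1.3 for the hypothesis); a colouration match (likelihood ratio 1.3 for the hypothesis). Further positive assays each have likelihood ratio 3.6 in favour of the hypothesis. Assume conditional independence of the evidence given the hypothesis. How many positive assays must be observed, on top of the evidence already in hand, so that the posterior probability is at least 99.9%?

Prior odds = 0.0113/0.9887 = 113/9887.
Combined Bayes factor of the evidence already in hand = 1.3 × 1.3 × 1.3 = 2.197.
Odds after that evidence = (113/9887) × 2.197 = 248261/9887000.
Target odds = 0.999/0.001 = 999.
Need 3.6ⁿ ≥ 999 ÷ (248261/9887000) = ≈39785.2.
3.6⁸ ≈28211.1 falls short of ≈39785.2 but 3.6⁹ ≈101560 reaches it, so n = 9.

9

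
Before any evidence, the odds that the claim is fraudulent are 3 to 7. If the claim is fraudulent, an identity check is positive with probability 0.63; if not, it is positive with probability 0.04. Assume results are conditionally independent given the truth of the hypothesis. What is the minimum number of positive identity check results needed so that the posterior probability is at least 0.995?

Prior odds = 3/7.
Likelihood ratio of a positive = 0.63/0.04 = 15.75.
Target odds: 0.995 ÷ 0.005 = 199.
Require 15.75ⁿ ≥ 199 ÷ (3/7) = 1393/3.
15.75² = 248.0625 falls short of 1393/3 but 15.75³ = 3906.984375 reaches it, so n = 3.

3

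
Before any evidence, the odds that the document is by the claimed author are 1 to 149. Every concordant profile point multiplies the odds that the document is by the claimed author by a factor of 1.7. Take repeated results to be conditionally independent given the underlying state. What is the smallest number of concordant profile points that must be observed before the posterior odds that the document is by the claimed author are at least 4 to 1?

Prior odds = 1/149.
Likelihood ratio per concordant profile point = 1.7.
Target odds = 4.
Require 1.7ⁿ ≥ 4 ÷ (1/149) = 596.
1.7¹² ≈582.622 falls short of 596 but 1.7¹³ ≈990.458 reaches it, so n = 13.

13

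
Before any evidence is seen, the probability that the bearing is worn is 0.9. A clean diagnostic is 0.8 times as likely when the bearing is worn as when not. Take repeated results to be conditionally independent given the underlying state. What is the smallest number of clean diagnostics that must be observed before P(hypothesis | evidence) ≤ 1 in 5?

17

Prior odds = 0.9/0.1 = 9.
Likelihood ratio per clean diagnostic = 0.8.
Target odds: 0.2 ÷ 0.8 = 0.25.
Need 9 × 0.8ⁿ ≤ 0.25, i.e. 0.8ⁿ ≤ 1/36.
0.8¹⁶ ≈0.0281475 is still above 1/36 but 0.8¹⁷ ≈0.022518 is at or below it, so n = 17.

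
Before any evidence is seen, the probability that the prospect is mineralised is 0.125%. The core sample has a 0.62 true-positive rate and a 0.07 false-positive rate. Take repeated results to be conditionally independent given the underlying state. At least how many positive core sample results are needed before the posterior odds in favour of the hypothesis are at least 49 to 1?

5

Prior odds: 0.00125 ÷ 0.99875 = 1/799.
Likelihood ratio of a positive result = 0.62/0.07 = 62/7.
Target odds = 49.
Require (62/7)ⁿ ≥ 49 ÷ (1/799) = 39151.
(62/7)⁴ = 14776336/2401 falls short of 39151 but (62/7)⁵ = 916132832/16807 reaches it, so n = 5.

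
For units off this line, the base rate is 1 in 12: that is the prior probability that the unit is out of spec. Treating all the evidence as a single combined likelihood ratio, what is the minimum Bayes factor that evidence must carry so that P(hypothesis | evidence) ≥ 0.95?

Prior odds = (1/12)/(11/12) = 1/11.
Target odds = 0.95/0.05 = 19.
Required Bayes factor = 19 ÷ (1/11) = 209.

209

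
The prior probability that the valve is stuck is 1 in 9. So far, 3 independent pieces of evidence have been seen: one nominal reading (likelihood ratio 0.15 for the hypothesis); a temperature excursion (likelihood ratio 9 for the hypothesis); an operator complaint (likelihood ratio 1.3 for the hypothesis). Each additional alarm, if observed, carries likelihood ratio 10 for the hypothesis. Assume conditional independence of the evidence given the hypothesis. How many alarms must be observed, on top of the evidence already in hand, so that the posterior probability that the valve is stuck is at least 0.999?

Prior odds = (1/9)/(8/9) = 0.125.
Combined Bayes factor of the evidence already in hand = 0.15 × 9 × 1.3 = 1.755.
Odds after that evidence = 0.125 × 1.755 = 0.219375.
Target odds = 0.999/0.001 = 999.
Need 10ⁿ ≥ 999 ÷ 0.219375 = 59200/13.
10³ = 1000 falls short of 59200/13 but 10⁴ = 10000 reaches it, so n = 4.

4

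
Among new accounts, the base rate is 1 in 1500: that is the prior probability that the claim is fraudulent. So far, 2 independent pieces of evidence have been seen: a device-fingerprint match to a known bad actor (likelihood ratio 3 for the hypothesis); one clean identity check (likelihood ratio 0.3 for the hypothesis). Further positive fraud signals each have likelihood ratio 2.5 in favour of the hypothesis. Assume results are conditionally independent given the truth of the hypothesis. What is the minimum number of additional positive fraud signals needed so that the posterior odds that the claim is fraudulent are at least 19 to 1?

Prior odds = (1/1500)/(1499/1500) = 1/1499.
Combined Bayes factor of the evidence already in hand = 3 × 0.3 = 0.9.
Odds after that evidence = (1/1499) × 0.9 = 9/14990.
Target odds = 19.
Need 2.5ⁿ ≥ 19 ÷ (9/14990) = 284810/9.
2.5¹¹ = 48828125/2048 falls short of 284810/9 but 2.5¹² = 244140625/4096 reaches it, so n = 12.

12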